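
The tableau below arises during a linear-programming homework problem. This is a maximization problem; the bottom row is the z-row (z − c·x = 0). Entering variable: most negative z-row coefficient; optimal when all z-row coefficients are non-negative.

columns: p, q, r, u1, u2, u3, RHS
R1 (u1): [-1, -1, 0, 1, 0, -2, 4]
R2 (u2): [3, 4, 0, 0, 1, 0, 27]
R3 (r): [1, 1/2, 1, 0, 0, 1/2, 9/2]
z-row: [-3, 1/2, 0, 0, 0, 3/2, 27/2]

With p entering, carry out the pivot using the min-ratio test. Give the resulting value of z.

27

Ratio test on column p — row 1: entry -1 ≤ 0; row 2: 27/3 = 9; row 3: (9/2)/1 = 9/2. Minimum is 9/2 at row 3 (r leaves); pivot element 1.
Pivot on row 3; the z-row RHS becomes 27/2 − (-3)·(9/2) = 27.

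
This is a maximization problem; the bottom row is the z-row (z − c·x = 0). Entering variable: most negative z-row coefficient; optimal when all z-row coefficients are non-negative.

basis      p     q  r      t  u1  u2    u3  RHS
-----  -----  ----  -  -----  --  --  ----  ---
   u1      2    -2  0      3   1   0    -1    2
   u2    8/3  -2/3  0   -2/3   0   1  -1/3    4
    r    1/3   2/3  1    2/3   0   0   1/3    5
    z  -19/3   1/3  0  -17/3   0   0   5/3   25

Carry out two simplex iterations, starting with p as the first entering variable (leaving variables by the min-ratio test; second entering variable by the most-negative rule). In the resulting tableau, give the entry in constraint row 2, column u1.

-2/3

Ratio test on column p — row 1: 2/2 = 1; row 2: 4/(8/3) = 3/2; row 3: 5/(1/3) = 15. Minimum is 1 at row 1 (u1 leaves); pivot element 2.
Divide row 1 by 2; eliminate column p from the other rows.
Second iteration: most negative z-row entry is -6 in column q, so q enters.
Ratio test on column q — row 1: entry -1 ≤ 0; row 2: (4/3)/2 = 2/3; row 3: (14/3)/1 = 14/3. Minimum is 2/3 at row 2 (u2 leaves); pivot element 2.
Divide row 2 by 2; eliminate column q from the other rows.
After both pivots, the entry at constraint row 2, column u1 is -2/3.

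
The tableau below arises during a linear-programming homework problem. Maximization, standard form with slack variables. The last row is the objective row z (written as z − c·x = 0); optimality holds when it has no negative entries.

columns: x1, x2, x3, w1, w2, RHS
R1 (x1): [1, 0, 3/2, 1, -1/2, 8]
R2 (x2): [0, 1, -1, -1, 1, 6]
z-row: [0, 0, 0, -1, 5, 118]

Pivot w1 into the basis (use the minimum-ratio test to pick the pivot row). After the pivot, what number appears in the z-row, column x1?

Ratio test on column w1 — row 1: 8/1 = 8; row 2: entry -1 ≤ 0. Minimum is 8 at row 1 (x1 leaves); pivot element 1.
Divide row 1 by 1; eliminate column w1 from the other rows.
z-row update in column x1: 0 − (-1)·1 = 1.

1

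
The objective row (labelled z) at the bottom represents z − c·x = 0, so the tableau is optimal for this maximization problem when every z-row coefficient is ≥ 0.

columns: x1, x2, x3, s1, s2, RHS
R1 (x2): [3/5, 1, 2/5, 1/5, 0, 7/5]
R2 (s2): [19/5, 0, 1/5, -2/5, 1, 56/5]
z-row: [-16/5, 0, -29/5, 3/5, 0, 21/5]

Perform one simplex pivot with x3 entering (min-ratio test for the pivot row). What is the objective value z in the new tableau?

Ratio test on column x3 — row 1: (7/5)/(2/5) = 7/2; row 2: (56/5)/(1/5) = 56. Minimum is 7/2 at row 1 (x2 leaves); pivot element 2/5.
Pivot on row 1; the z-row RHS becomes 21/5 − (-29/5)·(7/2) = 49/2.

49/2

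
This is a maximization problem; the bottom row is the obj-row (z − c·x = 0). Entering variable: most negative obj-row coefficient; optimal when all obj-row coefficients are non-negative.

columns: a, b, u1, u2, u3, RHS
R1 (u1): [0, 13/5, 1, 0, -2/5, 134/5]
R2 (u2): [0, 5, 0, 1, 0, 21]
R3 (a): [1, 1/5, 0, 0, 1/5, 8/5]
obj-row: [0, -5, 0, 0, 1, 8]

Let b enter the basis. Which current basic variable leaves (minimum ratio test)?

u2

Column b entries and ratios — u1: (134/5)/(13/5) = 134/13; u2: 21/5 = 21/5; a: (8/5)/(1/5) = 8.
Smallest ratio is 21/5 in the row of u2, so u2 leaves.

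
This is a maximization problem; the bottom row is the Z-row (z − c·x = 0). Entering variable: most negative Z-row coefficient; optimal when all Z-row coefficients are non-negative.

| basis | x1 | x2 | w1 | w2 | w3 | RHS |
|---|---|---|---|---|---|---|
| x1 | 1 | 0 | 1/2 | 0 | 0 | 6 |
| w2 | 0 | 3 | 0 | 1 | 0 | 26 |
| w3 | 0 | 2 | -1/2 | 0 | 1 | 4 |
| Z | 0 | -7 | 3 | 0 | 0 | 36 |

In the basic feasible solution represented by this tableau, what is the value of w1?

w1 is not in the basis, so in the current basic feasible solution w1 = 0.

0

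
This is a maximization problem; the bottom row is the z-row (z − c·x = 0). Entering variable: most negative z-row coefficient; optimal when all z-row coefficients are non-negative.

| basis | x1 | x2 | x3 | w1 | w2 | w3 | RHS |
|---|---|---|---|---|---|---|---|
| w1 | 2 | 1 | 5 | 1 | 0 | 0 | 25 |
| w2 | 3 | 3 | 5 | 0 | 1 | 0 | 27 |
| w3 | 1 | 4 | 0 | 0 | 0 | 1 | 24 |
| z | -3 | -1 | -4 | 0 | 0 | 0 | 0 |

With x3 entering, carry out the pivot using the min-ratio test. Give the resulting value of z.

20

Ratio test on column x3 — row 1: 25/5 = 5; row 2: 27/5 = 27/5; row 3: entry 0 ≤ 0. Minimum is 5 at row 1 (w1 leaves); pivot element 5.
Pivot on row 1; the z-row RHS becomes 0 − (-4)·5 = 20.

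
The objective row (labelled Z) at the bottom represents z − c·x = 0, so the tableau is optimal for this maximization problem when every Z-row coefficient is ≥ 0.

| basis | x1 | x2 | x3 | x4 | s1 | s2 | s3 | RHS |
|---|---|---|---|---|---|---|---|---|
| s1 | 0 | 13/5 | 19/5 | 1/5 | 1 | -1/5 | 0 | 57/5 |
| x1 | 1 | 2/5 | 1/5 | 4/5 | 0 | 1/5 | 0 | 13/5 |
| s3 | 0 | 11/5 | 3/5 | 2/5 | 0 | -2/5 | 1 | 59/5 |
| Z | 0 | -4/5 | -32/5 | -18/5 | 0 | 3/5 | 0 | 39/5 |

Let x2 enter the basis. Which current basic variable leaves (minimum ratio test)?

Column x2 entries and ratios — s1: (57/5)/(13/5) = 57/13; x1: (13/5)/(2/5) = 13/2; s3: (59/5)/(11/5) = 59/11.
Smallest ratio is 57/13 in the row of s1, so s1 leaves.

s1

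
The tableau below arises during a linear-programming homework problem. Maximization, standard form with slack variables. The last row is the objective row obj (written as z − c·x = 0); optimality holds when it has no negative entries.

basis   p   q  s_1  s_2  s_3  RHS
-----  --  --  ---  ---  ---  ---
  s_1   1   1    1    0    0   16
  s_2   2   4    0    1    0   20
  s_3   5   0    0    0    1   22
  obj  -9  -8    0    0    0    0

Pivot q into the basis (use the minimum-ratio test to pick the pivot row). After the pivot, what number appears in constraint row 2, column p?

1/2

Ratio test on column q — row 1: 16/1 = 16; row 2: 20/4 = 5; row 3: entry 0 ≤ 0. Minimum is 5 at row 2 (s_2 leaves); pivot element 4.
Divide row 2 by 4; eliminate column q from the other rows.
In the new row 2, the p entry is the old entry divided by the pivot: 2/4 = 1/2.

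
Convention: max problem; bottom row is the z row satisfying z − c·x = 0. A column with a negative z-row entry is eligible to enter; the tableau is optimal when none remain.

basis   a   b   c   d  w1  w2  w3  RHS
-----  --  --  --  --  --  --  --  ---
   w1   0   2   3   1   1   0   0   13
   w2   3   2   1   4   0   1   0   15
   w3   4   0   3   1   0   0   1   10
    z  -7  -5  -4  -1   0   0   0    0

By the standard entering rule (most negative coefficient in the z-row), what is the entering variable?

a

Negative z-row entries: a: -7, b: -5, c: -4, d: -1.
The most negative is -7 in column a, so a enters.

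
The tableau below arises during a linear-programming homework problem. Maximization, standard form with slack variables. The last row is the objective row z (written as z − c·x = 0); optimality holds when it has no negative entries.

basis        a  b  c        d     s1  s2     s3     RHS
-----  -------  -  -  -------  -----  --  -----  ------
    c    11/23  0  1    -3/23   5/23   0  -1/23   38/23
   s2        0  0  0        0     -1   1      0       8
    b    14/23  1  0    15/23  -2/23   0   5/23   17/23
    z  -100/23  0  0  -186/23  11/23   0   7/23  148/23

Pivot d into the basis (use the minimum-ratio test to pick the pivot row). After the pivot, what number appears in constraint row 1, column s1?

Ratio test on column d — row 1: entry -3/23 ≤ 0; row 2: entry 0 ≤ 0; row 3: (17/23)/(15/23) = 17/15. Minimum is 17/15 at row 3 (b leaves); pivot element 15/23.
Divide row 3 by 15/23; eliminate column d from the other rows.
Row 1 update in column s1: 5/23 − (-3/23)·(-2/15) = 1/5.

1/5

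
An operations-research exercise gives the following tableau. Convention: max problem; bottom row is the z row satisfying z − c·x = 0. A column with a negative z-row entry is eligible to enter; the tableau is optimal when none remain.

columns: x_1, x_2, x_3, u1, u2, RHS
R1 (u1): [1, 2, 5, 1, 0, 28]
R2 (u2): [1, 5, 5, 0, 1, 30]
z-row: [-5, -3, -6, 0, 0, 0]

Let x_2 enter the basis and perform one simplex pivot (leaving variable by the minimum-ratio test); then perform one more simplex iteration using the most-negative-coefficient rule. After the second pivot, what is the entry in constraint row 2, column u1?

-1/3

Ratio test on column x_2 — row 1: 28/2 = 14; row 2: 30/5 = 6. Minimum is 6 at row 2 (u2 leaves); pivot element 5.
Divide row 2 by 5; eliminate column x_2 from the other rows.
Second iteration: most negative z-row entry is -22/5 in column x_1, so x_1 enters.
Ratio test on column x_1 — row 1: 16/(3/5) = 80/3; row 2: 6/(1/5) = 30. Minimum is 80/3 at row 1 (u1 leaves); pivot element 3/5.
Divide row 1 by 3/5; eliminate column x_1 from the other rows.
After both pivots, the entry at constraint row 2, column u1 is -1/3.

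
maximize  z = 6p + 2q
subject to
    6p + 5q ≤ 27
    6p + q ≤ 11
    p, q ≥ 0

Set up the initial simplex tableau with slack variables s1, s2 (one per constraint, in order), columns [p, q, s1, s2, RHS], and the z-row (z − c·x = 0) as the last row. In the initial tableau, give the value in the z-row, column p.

-6

The z-row carries the negated objective coefficients: the p entry is -6.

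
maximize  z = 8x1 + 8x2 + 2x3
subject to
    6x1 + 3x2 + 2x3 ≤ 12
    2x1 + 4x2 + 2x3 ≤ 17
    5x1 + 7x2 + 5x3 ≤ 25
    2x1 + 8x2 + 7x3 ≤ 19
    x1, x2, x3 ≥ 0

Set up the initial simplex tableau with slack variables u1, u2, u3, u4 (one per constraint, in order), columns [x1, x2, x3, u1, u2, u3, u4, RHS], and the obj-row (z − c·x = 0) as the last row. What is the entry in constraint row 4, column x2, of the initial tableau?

8

Constraint 4 has coefficient 8 on x2.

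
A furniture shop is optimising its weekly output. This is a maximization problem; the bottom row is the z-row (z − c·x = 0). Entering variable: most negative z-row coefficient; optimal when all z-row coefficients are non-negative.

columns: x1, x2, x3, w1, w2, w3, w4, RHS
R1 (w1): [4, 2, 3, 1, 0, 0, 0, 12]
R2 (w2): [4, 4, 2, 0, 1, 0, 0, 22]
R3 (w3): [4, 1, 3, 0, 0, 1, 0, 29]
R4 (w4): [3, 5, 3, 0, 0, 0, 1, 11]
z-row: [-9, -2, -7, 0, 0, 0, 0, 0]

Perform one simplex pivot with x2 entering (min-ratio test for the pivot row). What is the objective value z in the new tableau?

Ratio test on column x2 — row 1: 12/2 = 6; row 2: 22/4 = 11/2; row 3: 29/1 = 29; row 4: 11/5 = 11/5. Minimum is 11/5 at row 4 (w4 leaves); pivot element 5.
Pivot on row 4; the z-row RHS becomes 0 − (-2)·(11/5) = 22/5.

22/5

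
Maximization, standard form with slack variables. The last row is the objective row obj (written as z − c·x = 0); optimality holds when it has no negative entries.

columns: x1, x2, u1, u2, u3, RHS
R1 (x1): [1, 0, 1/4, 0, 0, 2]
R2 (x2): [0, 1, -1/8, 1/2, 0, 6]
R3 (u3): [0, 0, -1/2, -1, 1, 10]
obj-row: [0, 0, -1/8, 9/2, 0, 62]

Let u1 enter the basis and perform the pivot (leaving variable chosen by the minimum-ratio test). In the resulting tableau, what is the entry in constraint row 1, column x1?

Ratio test on column u1 — row 1: 2/(1/4) = 8; row 2: entry -1/8 ≤ 0; row 3: entry -1/2 ≤ 0. Minimum is 8 at row 1 (x1 leaves); pivot element 1/4.
Divide row 1 by 1/4; eliminate column u1 from the other rows.
In the new row 1, the x1 entry is the old entry divided by the pivot: 1/(1/4) = 4.

4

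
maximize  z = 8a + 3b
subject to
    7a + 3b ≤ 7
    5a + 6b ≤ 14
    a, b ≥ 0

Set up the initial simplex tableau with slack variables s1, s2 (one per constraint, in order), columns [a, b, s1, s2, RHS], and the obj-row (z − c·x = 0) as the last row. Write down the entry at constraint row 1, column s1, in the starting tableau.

1

Slack s1 belongs to constraint 1; its column is the unit vector e_1, so the entry in row 1 is 1.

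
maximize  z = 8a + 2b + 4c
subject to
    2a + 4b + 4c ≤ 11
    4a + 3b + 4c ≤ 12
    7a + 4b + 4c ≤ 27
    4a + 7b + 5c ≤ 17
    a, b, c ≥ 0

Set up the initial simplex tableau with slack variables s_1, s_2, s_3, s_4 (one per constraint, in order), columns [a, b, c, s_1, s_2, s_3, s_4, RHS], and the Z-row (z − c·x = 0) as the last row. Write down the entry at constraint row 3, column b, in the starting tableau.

4

Constraint 3 has coefficient 4 on b.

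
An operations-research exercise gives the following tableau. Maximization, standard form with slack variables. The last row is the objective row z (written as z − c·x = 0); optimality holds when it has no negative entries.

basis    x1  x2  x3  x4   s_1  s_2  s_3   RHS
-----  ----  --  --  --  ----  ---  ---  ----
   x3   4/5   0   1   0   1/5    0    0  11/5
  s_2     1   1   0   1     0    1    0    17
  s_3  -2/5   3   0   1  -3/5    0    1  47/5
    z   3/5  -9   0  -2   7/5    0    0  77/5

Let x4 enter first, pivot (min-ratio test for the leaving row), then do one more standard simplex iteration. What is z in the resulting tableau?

218/5

Ratio test on column x4 — row 1: entry 0 ≤ 0; row 2: 17/1 = 17; row 3: (47/5)/1 = 47/5. Minimum is 47/5 at row 3 (s_3 leaves); pivot element 1.
Pivot on row 3; the z-row RHS becomes 77/5 − (-2)·(47/5) = 171/5.
Next entering variable (most negative z-row entry -3): x2.
Ratio test on column x2 — row 1: entry 0 ≤ 0; row 2: entry -2 ≤ 0; row 3: (47/5)/3 = 47/15. Minimum is 47/15 at row 3 (x4 leaves); pivot element 3.
After the second pivot the z-row RHS is 171/5 − (-3)·(47/15) = 218/5.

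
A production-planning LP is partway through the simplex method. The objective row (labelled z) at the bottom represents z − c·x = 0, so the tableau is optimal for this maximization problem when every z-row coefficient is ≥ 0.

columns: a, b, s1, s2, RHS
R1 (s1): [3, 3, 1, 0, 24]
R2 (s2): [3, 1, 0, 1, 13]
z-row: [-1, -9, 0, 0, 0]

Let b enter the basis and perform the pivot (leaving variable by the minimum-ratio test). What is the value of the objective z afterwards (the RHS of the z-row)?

Ratio test on column b — row 1: 24/3 = 8; row 2: 13/1 = 13. Minimum is 8 at row 1 (s1 leaves); pivot element 3.
Pivot on row 1; the z-row RHS becomes 0 − (-9)·8 = 72.

72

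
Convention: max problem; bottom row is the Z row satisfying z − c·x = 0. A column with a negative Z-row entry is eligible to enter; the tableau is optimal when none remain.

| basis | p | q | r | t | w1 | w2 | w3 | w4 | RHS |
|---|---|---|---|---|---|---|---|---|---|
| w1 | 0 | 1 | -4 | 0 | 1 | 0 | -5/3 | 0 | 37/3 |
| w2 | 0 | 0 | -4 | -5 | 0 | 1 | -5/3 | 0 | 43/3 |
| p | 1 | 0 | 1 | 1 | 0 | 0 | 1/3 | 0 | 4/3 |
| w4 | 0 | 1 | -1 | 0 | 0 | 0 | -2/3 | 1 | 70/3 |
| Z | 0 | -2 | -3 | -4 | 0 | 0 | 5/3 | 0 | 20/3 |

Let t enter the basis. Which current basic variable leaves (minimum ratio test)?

Column t entries and ratios — w1: 0 ≤ 0, skip; w2: -5 ≤ 0, skip; p: (4/3)/1 = 4/3; w4: 0 ≤ 0, skip.
Smallest ratio is 4/3 in the row of p, so p leaves.

p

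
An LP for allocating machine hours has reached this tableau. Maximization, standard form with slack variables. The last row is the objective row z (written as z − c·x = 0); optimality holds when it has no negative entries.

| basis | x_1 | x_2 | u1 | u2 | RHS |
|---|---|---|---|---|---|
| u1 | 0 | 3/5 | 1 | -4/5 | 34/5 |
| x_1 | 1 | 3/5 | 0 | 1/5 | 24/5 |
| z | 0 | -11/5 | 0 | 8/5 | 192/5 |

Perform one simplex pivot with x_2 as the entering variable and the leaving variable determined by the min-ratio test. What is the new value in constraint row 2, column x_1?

5/3

Ratio test on column x_2 — row 1: (34/5)/(3/5) = 34/3; row 2: (24/5)/(3/5) = 8. Minimum is 8 at row 2 (x_1 leaves); pivot element 3/5.
Divide row 2 by 3/5; eliminate column x_2 from the other rows.
In the new row 2, the x_1 entry is the old entry divided by the pivot: 1/(3/5) = 5/3.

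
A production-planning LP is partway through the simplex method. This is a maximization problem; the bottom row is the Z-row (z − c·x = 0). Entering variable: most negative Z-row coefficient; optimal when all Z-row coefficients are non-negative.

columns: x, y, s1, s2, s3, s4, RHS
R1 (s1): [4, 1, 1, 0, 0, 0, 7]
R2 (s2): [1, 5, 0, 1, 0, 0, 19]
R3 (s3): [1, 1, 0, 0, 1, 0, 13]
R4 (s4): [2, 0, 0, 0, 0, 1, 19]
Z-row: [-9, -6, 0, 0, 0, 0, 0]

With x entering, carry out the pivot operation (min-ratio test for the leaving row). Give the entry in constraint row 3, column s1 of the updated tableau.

-1/4

Ratio test on column x — row 1: 7/4 = 7/4; row 2: 19/1 = 19; row 3: 13/1 = 13; row 4: 19/2 = 19/2. Minimum is 7/4 at row 1 (s1 leaves); pivot element 4.
Divide row 1 by 4; eliminate column x from the other rows.
Row 3 update in column s1: 0 − 1·(1/4) = -1/4.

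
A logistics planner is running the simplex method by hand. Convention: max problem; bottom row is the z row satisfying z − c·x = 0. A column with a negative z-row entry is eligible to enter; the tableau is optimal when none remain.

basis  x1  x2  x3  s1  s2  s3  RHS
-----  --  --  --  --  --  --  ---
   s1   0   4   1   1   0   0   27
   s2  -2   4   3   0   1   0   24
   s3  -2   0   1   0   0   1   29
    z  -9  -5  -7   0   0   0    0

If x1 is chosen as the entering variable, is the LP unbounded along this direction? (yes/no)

yes

Every constraint-row entry in column x1 is ≤ 0, so increasing x1 is unbounded.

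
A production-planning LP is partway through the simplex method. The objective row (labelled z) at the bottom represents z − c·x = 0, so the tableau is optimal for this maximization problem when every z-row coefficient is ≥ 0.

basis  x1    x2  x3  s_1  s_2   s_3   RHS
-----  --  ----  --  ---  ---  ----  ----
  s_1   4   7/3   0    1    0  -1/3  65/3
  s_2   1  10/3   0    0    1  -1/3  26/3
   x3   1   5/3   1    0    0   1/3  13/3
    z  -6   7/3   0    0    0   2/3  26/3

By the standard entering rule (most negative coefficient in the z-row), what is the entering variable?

x1

Negative z-row entries: x1: -6.
The most negative is -6 in column x1, so x1 enters.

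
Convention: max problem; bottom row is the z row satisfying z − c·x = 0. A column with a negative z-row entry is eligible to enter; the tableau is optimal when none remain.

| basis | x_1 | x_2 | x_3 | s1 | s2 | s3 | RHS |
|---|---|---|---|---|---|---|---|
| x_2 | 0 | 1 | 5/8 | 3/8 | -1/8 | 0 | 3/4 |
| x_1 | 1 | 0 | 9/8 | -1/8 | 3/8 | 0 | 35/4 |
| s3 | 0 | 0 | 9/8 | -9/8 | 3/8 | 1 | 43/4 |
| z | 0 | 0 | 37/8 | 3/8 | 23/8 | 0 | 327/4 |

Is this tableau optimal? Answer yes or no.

yes

Every z-row coefficient is ≥ 0, so the tableau is optimal.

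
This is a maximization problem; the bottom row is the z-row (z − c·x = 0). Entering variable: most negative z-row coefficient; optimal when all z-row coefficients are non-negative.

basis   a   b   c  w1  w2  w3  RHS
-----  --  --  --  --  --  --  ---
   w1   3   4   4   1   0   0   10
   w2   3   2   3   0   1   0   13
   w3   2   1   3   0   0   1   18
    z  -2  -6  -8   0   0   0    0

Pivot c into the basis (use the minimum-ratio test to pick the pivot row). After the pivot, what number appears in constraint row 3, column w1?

Ratio test on column c — row 1: 10/4 = 5/2; row 2: 13/3 = 13/3; row 3: 18/3 = 6. Minimum is 5/2 at row 1 (w1 leaves); pivot element 4.
Divide row 1 by 4; eliminate column c from the other rows.
Row 3 update in column w1: 0 − 3·(1/4) = -3/4.

-3/4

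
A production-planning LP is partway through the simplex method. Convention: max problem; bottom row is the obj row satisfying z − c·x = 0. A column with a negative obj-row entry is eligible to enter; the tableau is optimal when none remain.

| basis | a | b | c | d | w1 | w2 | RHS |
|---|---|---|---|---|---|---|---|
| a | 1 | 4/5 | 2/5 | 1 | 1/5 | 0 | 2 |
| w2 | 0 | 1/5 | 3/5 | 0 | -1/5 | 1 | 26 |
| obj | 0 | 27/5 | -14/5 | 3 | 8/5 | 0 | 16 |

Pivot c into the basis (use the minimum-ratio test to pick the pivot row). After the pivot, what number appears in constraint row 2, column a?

-3/2

Ratio test on column c — row 1: 2/(2/5) = 5; row 2: 26/(3/5) = 130/3. Minimum is 5 at row 1 (a leaves); pivot element 2/5.
Divide row 1 by 2/5; eliminate column c from the other rows.
Row 2 update in column a: 0 − (3/5)·(5/2) = -3/2.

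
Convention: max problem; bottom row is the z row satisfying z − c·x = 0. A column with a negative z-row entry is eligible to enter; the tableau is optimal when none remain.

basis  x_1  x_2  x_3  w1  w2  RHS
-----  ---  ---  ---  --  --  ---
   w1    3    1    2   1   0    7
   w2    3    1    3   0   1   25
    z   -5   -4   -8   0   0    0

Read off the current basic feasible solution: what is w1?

7

w1 is basic (row 1); its value is the RHS of that row, 7.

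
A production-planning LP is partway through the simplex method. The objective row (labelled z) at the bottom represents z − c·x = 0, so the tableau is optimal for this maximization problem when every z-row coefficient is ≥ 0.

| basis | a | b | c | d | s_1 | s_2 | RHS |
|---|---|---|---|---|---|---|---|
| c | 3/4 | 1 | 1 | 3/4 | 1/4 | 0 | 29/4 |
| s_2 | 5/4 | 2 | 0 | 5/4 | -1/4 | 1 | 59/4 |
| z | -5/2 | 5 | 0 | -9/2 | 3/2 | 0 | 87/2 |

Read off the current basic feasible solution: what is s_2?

s_2 is basic (row 2); its value is the RHS of that row, 59/4.

59/4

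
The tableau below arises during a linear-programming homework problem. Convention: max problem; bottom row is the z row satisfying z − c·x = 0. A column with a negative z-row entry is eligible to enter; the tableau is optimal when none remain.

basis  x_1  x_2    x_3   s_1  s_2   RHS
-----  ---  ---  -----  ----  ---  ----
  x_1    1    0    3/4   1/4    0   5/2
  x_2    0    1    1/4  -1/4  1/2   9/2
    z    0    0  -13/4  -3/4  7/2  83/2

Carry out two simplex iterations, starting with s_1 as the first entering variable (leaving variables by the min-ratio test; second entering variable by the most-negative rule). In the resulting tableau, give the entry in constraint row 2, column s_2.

Ratio test on column s_1 — row 1: (5/2)/(1/4) = 10; row 2: entry -1/4 ≤ 0. Minimum is 10 at row 1 (x_1 leaves); pivot element 1/4.
Divide row 1 by 1/4; eliminate column s_1 from the other rows.
Second iteration: most negative z-row entry is -1 in column x_3, so x_3 enters.
Ratio test on column x_3 — row 1: 10/3 = 10/3; row 2: 7/1 = 7. Minimum is 10/3 at row 1 (s_1 leaves); pivot element 3.
Divide row 1 by 3; eliminate column x_3 from the other rows.
After both pivots, the entry at constraint row 2, column s_2 is 1/2.

1/2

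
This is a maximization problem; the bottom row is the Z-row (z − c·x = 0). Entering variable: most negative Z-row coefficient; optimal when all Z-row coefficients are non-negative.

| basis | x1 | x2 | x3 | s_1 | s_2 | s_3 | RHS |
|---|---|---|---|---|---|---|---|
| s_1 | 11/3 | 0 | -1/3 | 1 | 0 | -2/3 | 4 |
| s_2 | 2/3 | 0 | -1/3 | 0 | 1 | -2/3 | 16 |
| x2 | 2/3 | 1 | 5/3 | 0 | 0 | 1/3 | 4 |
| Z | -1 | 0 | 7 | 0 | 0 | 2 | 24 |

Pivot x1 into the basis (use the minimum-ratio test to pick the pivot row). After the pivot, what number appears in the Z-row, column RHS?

276/11

Ratio test on column x1 — row 1: 4/(11/3) = 12/11; row 2: 16/(2/3) = 24; row 3: 4/(2/3) = 6. Minimum is 12/11 at row 1 (s_1 leaves); pivot element 11/3.
Divide row 1 by 11/3; eliminate column x1 from the other rows.
Z-row update in column RHS: 24 − (-1)·(12/11) = 276/11.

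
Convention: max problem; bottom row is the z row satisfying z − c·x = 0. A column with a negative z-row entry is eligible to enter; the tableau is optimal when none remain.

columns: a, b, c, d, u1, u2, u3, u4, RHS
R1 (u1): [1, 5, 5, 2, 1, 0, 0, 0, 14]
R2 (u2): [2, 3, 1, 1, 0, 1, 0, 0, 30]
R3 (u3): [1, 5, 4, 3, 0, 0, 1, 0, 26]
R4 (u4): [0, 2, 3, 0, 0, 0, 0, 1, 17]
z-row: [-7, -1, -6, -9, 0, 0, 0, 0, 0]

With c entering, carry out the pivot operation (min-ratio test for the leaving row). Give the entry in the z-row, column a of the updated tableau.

Ratio test on column c — row 1: 14/5 = 14/5; row 2: 30/1 = 30; row 3: 26/4 = 13/2; row 4: 17/3 = 17/3. Minimum is 14/5 at row 1 (u1 leaves); pivot element 5.
Divide row 1 by 5; eliminate column c from the other rows.
z-row update in column a: -7 − (-6)·(1/5) = -29/5.

-29/5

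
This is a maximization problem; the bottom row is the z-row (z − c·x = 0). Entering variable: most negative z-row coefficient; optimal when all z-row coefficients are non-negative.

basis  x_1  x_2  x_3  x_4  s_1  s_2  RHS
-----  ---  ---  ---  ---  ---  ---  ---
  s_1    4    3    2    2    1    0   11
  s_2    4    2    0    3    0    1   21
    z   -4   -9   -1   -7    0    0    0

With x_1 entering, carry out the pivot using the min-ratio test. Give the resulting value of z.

Ratio test on column x_1 — row 1: 11/4 = 11/4; row 2: 21/4 = 21/4. Minimum is 11/4 at row 1 (s_1 leaves); pivot element 4.
Pivot on row 1; the z-row RHS becomes 0 − (-4)·(11/4) = 11.

11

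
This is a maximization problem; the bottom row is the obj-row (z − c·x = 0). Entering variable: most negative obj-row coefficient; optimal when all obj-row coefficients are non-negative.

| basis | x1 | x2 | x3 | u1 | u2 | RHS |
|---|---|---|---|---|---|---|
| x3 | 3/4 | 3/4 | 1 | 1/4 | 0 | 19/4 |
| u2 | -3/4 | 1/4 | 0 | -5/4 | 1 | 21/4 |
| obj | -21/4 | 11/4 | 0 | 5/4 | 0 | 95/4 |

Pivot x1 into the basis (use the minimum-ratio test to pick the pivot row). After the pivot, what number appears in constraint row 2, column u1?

-1

Ratio test on column x1 — row 1: (19/4)/(3/4) = 19/3; row 2: entry -3/4 ≤ 0. Minimum is 19/3 at row 1 (x3 leaves); pivot element 3/4.
Divide row 1 by 3/4; eliminate column x1 from the other rows.
Row 2 update in column u1: -5/4 − (-3/4)·(1/3) = -1.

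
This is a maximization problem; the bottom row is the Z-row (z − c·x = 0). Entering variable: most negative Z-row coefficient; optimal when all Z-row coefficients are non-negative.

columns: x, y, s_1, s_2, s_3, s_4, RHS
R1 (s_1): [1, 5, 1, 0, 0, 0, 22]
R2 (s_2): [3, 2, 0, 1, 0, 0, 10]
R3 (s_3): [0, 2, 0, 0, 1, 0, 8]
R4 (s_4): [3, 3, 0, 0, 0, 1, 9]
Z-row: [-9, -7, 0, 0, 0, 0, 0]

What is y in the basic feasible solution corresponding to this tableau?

y is not in the basis, so in the current basic feasible solution y = 0.

0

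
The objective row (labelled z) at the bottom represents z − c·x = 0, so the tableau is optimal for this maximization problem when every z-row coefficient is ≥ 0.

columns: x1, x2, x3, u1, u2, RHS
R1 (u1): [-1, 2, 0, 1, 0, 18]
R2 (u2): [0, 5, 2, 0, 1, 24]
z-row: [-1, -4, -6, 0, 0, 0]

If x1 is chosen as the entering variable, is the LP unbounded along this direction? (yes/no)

yes

Every constraint-row entry in column x1 is ≤ 0, so increasing x1 is unbounded.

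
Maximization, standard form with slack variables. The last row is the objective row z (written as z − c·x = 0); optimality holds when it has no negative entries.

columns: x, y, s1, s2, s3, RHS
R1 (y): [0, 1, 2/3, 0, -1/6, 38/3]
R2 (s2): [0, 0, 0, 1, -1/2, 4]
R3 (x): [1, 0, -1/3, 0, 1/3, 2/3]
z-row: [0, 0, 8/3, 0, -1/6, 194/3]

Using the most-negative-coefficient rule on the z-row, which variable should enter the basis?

s3

Negative z-row entries: s3: -1/6.
The most negative is -1/6 in column s3, so s3 enters.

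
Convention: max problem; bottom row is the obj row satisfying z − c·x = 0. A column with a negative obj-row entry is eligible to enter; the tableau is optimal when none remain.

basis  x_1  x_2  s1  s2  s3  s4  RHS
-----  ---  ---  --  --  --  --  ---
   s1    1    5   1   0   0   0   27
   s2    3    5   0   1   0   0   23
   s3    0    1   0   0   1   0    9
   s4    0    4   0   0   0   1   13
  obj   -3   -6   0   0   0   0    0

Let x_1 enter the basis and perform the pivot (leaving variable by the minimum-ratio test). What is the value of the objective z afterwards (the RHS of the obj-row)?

23

Ratio test on column x_1 — row 1: 27/1 = 27; row 2: 23/3 = 23/3; row 3: entry 0 ≤ 0; row 4: entry 0 ≤ 0. Minimum is 23/3 at row 2 (s2 leaves); pivot element 3.
Pivot on row 2; the obj-row RHS becomes 0 − (-3)·(23/3) = 23.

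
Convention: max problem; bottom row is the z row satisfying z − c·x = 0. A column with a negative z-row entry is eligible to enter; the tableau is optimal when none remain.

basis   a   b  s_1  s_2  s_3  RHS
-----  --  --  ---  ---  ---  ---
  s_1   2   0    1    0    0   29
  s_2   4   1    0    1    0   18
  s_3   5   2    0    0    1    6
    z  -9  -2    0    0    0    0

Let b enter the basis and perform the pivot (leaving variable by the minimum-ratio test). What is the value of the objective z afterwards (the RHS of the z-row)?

Ratio test on column b — row 1: entry 0 ≤ 0; row 2: 18/1 = 18; row 3: 6/2 = 3. Minimum is 3 at row 3 (s_3 leaves); pivot element 2.
Pivot on row 3; the z-row RHS becomes 0 − (-2)·3 = 6.

6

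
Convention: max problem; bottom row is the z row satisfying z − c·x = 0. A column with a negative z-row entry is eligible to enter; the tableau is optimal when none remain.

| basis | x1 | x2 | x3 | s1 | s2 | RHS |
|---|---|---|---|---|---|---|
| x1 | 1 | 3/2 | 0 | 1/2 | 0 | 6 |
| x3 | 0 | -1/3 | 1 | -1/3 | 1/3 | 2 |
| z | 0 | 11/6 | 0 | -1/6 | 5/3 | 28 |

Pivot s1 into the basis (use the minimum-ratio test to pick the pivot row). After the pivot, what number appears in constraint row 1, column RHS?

Ratio test on column s1 — row 1: 6/(1/2) = 12; row 2: entry -1/3 ≤ 0. Minimum is 12 at row 1 (x1 leaves); pivot element 1/2.
Divide row 1 by 1/2; eliminate column s1 from the other rows.
In the new row 1, the RHS entry is the old entry divided by the pivot: 6/(1/2) = 12.

12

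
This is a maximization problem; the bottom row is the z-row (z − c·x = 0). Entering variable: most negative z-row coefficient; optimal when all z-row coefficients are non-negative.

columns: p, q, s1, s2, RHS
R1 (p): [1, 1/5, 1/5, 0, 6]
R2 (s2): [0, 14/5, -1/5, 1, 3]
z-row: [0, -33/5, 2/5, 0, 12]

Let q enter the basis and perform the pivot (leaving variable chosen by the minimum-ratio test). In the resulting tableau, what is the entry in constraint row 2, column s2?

5/14

Ratio test on column q — row 1: 6/(1/5) = 30; row 2: 3/(14/5) = 15/14. Minimum is 15/14 at row 2 (s2 leaves); pivot element 14/5.
Divide row 2 by 14/5; eliminate column q from the other rows.
In the new row 2, the s2 entry is the old entry divided by the pivot: 1/(14/5) = 5/14.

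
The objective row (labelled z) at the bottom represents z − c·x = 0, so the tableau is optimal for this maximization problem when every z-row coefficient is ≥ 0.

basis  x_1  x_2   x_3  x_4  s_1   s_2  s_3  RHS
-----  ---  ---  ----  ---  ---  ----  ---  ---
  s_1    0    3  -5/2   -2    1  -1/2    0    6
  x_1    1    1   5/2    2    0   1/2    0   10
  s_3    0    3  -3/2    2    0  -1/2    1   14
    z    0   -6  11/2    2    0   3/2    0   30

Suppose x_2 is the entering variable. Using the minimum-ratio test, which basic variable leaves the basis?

Column x_2 entries and ratios — s_1: 6/3 = 2; x_1: 10/1 = 10; s_3: 14/3 = 14/3.
Smallest ratio is 2 in the row of s_1, so s_1 leaves.

s_1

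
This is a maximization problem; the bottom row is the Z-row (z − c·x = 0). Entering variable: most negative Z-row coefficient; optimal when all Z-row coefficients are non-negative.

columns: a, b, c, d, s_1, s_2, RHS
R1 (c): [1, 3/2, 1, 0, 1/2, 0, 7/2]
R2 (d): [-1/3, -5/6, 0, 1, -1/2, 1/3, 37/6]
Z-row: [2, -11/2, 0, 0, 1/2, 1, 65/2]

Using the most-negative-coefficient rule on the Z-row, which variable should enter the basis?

b

Negative Z-row entries: b: -11/2.
The most negative is -11/2 in column b, so b enters.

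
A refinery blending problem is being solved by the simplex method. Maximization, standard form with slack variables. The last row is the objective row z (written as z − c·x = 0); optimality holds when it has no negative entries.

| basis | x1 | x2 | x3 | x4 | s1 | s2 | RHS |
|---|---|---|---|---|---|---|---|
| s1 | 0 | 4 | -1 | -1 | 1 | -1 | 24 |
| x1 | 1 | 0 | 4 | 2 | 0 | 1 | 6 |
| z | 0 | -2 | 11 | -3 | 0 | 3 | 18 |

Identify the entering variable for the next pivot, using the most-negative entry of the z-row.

x4

Negative z-row entries: x2: -2, x4: -3.
The most negative is -3 in column x4, so x4 enters.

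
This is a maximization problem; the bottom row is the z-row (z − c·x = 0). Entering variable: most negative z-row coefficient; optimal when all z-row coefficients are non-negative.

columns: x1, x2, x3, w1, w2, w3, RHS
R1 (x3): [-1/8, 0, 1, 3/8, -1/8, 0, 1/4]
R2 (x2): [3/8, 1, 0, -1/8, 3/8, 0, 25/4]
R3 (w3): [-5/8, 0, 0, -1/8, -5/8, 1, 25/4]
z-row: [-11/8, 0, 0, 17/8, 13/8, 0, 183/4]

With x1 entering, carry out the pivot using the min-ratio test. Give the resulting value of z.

Ratio test on column x1 — row 1: entry -1/8 ≤ 0; row 2: (25/4)/(3/8) = 50/3; row 3: entry -5/8 ≤ 0. Minimum is 50/3 at row 2 (x2 leaves); pivot element 3/8.
Pivot on row 2; the z-row RHS becomes 183/4 − (-11/8)·(50/3) = 206/3.

206/3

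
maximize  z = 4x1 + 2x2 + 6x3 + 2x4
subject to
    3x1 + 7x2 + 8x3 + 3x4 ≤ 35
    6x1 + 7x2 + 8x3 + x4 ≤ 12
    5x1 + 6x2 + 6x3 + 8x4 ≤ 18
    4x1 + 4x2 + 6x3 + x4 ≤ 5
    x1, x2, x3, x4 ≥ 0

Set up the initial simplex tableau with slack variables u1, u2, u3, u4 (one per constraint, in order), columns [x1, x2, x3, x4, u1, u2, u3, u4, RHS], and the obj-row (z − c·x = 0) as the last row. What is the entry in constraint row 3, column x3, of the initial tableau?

Constraint 3 has coefficient 6 on x3.

6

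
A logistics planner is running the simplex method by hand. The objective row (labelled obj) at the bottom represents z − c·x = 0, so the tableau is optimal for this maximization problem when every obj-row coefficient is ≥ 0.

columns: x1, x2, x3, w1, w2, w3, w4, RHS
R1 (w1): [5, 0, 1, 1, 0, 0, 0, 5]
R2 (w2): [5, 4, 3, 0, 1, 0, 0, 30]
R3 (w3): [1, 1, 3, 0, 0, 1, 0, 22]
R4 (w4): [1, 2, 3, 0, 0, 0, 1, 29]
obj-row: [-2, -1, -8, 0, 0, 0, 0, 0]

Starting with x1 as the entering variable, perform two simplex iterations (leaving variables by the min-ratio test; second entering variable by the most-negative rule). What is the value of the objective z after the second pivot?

40

Ratio test on column x1 — row 1: 5/5 = 1; row 2: 30/5 = 6; row 3: 22/1 = 22; row 4: 29/1 = 29. Minimum is 1 at row 1 (w1 leaves); pivot element 5.
Pivot on row 1; the obj-row RHS becomes 0 − (-2)·1 = 2.
Next entering variable (most negative obj-row entry -38/5): x3.
Ratio test on column x3 — row 1: 1/(1/5) = 5; row 2: 25/2 = 25/2; row 3: 21/(14/5) = 15/2; row 4: 28/(14/5) = 10. Minimum is 5 at row 1 (x1 leaves); pivot element 1/5.
After the second pivot the obj-row RHS is 2 − (-38/5)·5 = 40.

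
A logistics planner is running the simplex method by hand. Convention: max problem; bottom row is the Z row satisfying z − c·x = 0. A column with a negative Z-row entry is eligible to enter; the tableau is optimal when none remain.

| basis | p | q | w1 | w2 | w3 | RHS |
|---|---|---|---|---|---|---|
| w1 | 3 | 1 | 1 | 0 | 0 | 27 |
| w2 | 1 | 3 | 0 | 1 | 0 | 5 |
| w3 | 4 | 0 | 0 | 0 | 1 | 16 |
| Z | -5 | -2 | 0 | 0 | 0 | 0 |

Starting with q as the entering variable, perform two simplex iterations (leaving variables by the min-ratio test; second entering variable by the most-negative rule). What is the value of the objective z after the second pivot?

Ratio test on column q — row 1: 27/1 = 27; row 2: 5/3 = 5/3; row 3: entry 0 ≤ 0. Minimum is 5/3 at row 2 (w2 leaves); pivot element 3.
Pivot on row 2; the Z-row RHS becomes 0 − (-2)·(5/3) = 10/3.
Next entering variable (most negative Z-row entry -13/3): p.
Ratio test on column p — row 1: (76/3)/(8/3) = 19/2; row 2: (5/3)/(1/3) = 5; row 3: 16/4 = 4. Minimum is 4 at row 3 (w3 leaves); pivot element 4.
After the second pivot the Z-row RHS is 10/3 − (-13/3)·4 = 62/3.

62/3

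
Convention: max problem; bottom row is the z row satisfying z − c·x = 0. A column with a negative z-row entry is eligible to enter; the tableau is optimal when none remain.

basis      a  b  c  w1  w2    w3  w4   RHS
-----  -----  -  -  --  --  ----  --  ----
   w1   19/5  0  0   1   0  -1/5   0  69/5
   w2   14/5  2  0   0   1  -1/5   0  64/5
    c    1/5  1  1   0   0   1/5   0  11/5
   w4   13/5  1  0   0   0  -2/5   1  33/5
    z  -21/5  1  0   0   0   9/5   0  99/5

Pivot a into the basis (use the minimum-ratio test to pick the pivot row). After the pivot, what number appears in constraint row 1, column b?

Ratio test on column a — row 1: (69/5)/(19/5) = 69/19; row 2: (64/5)/(14/5) = 32/7; row 3: (11/5)/(1/5) = 11; row 4: (33/5)/(13/5) = 33/13. Minimum is 33/13 at row 4 (w4 leaves); pivot element 13/5.
Divide row 4 by 13/5; eliminate column a from the other rows.
Row 1 update in column b: 0 − (19/5)·(5/13) = -19/13.

-19/13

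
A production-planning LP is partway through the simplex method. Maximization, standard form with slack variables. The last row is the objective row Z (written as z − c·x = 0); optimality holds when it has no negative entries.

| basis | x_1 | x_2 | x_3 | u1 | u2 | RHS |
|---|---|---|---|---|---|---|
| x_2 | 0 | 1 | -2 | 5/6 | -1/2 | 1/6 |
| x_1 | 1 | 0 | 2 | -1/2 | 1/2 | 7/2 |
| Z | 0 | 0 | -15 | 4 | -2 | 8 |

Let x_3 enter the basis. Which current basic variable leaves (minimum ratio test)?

Column x_3 entries and ratios — x_2: -2 ≤ 0, skip; x_1: (7/2)/2 = 7/4.
Smallest ratio is 7/4 in the row of x_1, so x_1 leaves.

x_1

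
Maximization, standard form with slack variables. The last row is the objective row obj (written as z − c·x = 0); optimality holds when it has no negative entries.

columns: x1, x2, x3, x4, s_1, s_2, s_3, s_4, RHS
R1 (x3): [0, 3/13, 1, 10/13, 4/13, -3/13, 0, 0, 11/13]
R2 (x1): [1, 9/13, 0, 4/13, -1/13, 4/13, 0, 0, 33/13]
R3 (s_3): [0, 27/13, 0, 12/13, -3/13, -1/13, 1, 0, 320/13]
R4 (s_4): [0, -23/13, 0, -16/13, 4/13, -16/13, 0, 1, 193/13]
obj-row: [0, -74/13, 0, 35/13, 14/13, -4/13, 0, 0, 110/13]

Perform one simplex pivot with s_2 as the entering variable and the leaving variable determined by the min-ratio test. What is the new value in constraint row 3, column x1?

1/4

Ratio test on column s_2 — row 1: entry -3/13 ≤ 0; row 2: (33/13)/(4/13) = 33/4; row 3: entry -1/13 ≤ 0; row 4: entry -16/13 ≤ 0. Minimum is 33/4 at row 2 (x1 leaves); pivot element 4/13.
Divide row 2 by 4/13; eliminate column s_2 from the other rows.
Row 3 update in column x1: 0 − (-1/13)·(13/4) = 1/4.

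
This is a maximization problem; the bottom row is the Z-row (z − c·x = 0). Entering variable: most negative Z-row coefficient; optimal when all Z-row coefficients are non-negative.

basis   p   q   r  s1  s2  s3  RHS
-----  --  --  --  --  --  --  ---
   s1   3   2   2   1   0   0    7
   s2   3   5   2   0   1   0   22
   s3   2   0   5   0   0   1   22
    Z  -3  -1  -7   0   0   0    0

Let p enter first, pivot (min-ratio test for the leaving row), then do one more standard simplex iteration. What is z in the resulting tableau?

49/2

Ratio test on column p — row 1: 7/3 = 7/3; row 2: 22/3 = 22/3; row 3: 22/2 = 11. Minimum is 7/3 at row 1 (s1 leaves); pivot element 3.
Pivot on row 1; the Z-row RHS becomes 0 − (-3)·(7/3) = 7.
Next entering variable (most negative Z-row entry -5): r.
Ratio test on column r — row 1: (7/3)/(2/3) = 7/2; row 2: entry 0 ≤ 0; row 3: (52/3)/(11/3) = 52/11. Minimum is 7/2 at row 1 (p leaves); pivot element 2/3.
After the second pivot the Z-row RHS is 7 − (-5)·(7/2) = 49/2.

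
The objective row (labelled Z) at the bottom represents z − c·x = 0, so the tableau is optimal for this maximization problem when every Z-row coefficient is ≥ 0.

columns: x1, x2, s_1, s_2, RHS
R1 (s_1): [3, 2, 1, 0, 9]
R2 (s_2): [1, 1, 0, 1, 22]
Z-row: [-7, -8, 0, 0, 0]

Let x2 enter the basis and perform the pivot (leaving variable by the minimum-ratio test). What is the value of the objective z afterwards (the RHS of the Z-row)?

36

Ratio test on column x2 — row 1: 9/2 = 9/2; row 2: 22/1 = 22. Minimum is 9/2 at row 1 (s_1 leaves); pivot element 2.
Pivot on row 1; the Z-row RHS becomes 0 − (-8)·(9/2) = 36.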